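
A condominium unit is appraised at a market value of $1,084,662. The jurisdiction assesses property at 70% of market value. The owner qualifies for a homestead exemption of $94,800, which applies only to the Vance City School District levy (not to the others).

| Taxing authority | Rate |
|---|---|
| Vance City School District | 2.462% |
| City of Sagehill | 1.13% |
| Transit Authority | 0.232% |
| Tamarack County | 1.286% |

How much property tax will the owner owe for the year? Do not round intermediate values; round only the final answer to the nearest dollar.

Assessed value = $1,084,662 × 0.7 = $759,263.4
Vance City School District: ($759,263.4 − $94,800) × 0.02462 = $664,463.4 × 0.02462 = $16,359.088908
City of Sagehill: $759,263.4 × 0.0113 = $8,579.67642
Transit Authority: $759,263.4 × 0.00232 = $1,761.491088
Tamarack County: $759,263.4 × 0.01286 = $9,764.127324
Total = $36,464.38374

$36,464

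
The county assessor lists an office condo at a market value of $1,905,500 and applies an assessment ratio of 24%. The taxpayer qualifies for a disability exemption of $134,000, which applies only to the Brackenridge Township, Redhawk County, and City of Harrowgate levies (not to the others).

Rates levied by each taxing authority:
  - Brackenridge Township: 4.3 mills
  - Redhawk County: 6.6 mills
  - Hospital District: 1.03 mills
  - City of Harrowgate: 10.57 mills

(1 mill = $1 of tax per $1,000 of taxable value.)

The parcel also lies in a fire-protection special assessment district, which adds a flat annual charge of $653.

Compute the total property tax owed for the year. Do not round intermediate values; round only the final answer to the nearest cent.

Assessed value = $1,905,500 × 0.24 = $457,320
Brackenridge Township: ($457,320 − $134,000) × 0.0043 = $323,320 × 0.0043 = $1,390.276
Redhawk County: ($457,320 − $134,000) × 0.0066 = $323,320 × 0.0066 = $2,133.912
Hospital District: $457,320 × 0.00103 = $471.0396
City of Harrowgate: ($457,320 − $134,000) × 0.01057 = $323,320 × 0.01057 = $3,417.4924
Levies subtotal = $7,412.72
Total = $7,412.72 + $653 = $8,065.72

$8,065.72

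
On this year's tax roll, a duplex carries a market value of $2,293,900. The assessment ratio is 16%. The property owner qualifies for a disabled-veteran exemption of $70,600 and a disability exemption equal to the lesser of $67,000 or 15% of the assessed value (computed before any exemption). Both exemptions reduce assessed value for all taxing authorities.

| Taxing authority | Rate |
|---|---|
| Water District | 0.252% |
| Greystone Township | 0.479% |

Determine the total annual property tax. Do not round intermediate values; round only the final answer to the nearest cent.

Assessed value = $2,293,900 × 0.16 = $367,024
Disability exemption = min($67,000, 15% × $367,024) = min($67,000, $55,053.6) = $55,053.6 (percentage binds)
Taxable value = $367,024 − $70,600 − $55,053.6 = $241,370.4
Water District: $241,370.4 × 0.00252 = $608.253408
Greystone Township: $241,370.4 × 0.00479 = $1,156.164216
Total = $1,764.417624

$1,764.42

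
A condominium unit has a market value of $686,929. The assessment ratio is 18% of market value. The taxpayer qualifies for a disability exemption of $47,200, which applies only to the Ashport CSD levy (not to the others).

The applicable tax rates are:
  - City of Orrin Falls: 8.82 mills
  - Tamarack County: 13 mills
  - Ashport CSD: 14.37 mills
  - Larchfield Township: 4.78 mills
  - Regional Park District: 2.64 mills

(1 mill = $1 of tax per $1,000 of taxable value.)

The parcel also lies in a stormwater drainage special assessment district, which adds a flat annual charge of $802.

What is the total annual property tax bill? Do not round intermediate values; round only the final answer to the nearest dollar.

$5,516

Assessed value = $686,929 × 0.18 = $123,647.22
City of Orrin Falls: $123,647.22 × 0.00882 = $1,090.5684804
Tamarack County: $123,647.22 × 0.013 = $1,607.41386
Ashport CSD: ($123,647.22 − $47,200) × 0.01437 = $76,447.22 × 0.01437 = $1,098.5465514
Larchfield Township: $123,647.22 × 0.00478 = $591.0337116
Regional Park District: $123,647.22 × 0.00264 = $326.4286608
Levies subtotal = $4,713.9912642
Total = $4,713.9912642 + $802 = $5,515.9912642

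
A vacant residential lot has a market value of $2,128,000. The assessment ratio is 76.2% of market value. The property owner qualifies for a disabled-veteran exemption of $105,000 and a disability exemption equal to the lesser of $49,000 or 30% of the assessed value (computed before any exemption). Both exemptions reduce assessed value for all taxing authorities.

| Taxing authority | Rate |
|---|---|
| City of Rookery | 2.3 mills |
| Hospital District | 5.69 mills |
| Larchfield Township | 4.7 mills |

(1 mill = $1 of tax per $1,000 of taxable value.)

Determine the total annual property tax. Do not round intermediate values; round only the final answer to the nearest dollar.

Assessed value = $2,128,000 × 0.762 = $1,621,536
Disability exemption = min($49,000, 30% × $1,621,536) = min($49,000, $486,460.8) = $49,000 (dollar cap binds)
Taxable value = $1,621,536 − $105,000 − $49,000 = $1,467,536
City of Rookery: $1,467,536 × 0.0023 = $3,375.3328
Hospital District: $1,467,536 × 0.00569 = $8,350.27984
Larchfield Township: $1,467,536 × 0.0047 = $6,897.4192
Total = $18,623.03184

$18,623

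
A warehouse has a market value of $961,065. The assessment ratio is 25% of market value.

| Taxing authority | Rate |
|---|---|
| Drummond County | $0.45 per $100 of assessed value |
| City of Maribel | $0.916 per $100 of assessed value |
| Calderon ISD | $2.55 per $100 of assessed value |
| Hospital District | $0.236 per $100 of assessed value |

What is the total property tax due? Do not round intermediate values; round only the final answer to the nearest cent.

$9,975.85

Assessed value = $961,065 × 0.25 = $240,266.25
Drummond County: $240,266.25 × 0.0045 = $1,081.198125
City of Maribel: $240,266.25 × 0.00916 = $2,200.83885
Calderon ISD: $240,266.25 × 0.0255 = $6,126.789375
Hospital District: $240,266.25 × 0.00236 = $567.02835
Total = $1,081.198125 + $2,200.83885 + $6,126.789375 + $567.02835 = $9,975.8547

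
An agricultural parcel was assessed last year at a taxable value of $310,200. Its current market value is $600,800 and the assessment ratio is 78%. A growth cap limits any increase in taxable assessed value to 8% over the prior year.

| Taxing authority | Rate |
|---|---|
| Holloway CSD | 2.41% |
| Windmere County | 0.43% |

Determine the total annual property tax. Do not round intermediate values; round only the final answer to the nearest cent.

$9,514.45

Uncapped assessed value = $600,800 × 0.78 = $468,624
Cap limit = $310,200 × 1.08 = $335,016
Taxable assessed value = min($468,624, $335,016) = $335,016 (cap binds)
Holloway CSD: $335,016 × 0.0241 = $8,073.8856
Windmere County: $335,016 × 0.0043 = $1,440.5688
Total = $9,514.4544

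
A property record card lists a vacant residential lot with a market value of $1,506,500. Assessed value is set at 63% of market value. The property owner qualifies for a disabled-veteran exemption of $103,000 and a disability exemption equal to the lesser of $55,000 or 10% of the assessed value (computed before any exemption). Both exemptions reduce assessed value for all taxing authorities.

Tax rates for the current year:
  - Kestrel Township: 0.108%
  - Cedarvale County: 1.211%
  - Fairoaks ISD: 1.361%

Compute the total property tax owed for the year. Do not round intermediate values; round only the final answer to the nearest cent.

Assessed value = $1,506,500 × 0.63 = $949,095
Disability exemption = min($55,000, 10% × $949,095) = min($55,000, $94,909.5) = $55,000 (dollar cap binds)
Taxable value = $949,095 − $103,000 − $55,000 = $791,095
Kestrel Township: $791,095 × 0.00108 = $854.3826
Cedarvale County: $791,095 × 0.01211 = $9,580.16045
Fairoaks ISD: $791,095 × 0.01361 = $10,766.80295
Total = $21,201.346

$21,201.35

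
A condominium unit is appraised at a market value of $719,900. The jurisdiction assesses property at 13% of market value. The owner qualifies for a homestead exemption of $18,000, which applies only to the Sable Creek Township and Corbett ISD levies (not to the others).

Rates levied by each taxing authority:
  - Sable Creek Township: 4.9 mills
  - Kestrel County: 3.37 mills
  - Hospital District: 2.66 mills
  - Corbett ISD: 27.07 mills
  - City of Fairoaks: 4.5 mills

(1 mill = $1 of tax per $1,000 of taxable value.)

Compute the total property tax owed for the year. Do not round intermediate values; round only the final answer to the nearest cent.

$3,401.99

Assessed value = $719,900 × 0.13 = $93,587
Sable Creek Township: ($93,587 − $18,000) × 0.0049 = $75,587 × 0.0049 = $370.3763
Kestrel County: $93,587 × 0.00337 = $315.38819
Hospital District: $93,587 × 0.00266 = $248.94142
Corbett ISD: ($93,587 − $18,000) × 0.02707 = $75,587 × 0.02707 = $2,046.14009
City of Fairoaks: $93,587 × 0.0045 = $421.1415
Total = $3,401.9875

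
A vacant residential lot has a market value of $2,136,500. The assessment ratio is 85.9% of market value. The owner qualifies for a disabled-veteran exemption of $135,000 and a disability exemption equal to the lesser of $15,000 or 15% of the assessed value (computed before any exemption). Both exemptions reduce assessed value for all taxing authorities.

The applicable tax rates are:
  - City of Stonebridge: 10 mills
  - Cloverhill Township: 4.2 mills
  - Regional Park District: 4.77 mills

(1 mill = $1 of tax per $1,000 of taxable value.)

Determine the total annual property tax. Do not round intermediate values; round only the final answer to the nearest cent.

$31,969.26

Assessed value = $2,136,500 × 0.859 = $1,835,253.5
Disability exemption = min($15,000, 15% × $1,835,253.5) = min($15,000, $275,288.025) = $15,000 (dollar cap binds)
Taxable value = $1,835,253.5 − $135,000 − $15,000 = $1,685,253.5
City of Stonebridge: $1,685,253.5 × 0.01 = $16,852.535
Cloverhill Township: $1,685,253.5 × 0.0042 = $7,078.0647
Regional Park District: $1,685,253.5 × 0.00477 = $8,038.659195
Total = $31,969.258895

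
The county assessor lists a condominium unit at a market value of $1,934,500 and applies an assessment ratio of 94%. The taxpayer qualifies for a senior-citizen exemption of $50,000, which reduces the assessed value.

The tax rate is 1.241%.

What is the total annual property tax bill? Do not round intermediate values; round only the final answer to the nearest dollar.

$21,946

Assessed value = $1,934,500 × 0.94 = $1,818,430
Taxable value = $1,818,430 − $50,000 = $1,768,430
Tax = $1,768,430 × 0.01241 = $21,946.2163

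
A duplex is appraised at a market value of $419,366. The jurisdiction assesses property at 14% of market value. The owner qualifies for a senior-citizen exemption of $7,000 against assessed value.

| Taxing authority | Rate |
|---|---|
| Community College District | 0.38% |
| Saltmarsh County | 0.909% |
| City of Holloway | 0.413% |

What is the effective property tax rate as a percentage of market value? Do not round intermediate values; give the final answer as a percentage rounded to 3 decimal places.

0.210%

Assessed value = $419,366 × 0.14 = $58,711.24
Taxable value = $58,711.24 − $7,000 = $51,711.24
Community College District: $51,711.24 × 0.0038 = $196.502712
Saltmarsh County: $51,711.24 × 0.00909 = $470.0551716
City of Holloway: $51,711.24 × 0.00413 = $213.5674212
Total tax = $880.1253048
Effective rate = $880.1253048 ÷ $419,366 = 0.210% of market value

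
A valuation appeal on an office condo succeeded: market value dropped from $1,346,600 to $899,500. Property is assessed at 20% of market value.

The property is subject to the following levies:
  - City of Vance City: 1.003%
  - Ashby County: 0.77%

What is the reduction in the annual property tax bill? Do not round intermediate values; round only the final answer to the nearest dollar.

$1,585

Old assessed value = $1,346,600 × 0.2 = $269,320
New assessed value = $899,500 × 0.2 = $179,900
Combined rate = 0.01003 + 0.0077 = 0.01773
Old tax = $269,320 × 0.01773 = $4,775.0436
New tax = $179,900 × 0.01773 = $3,189.627
Reduction = $4,775.0436 − $3,189.627 = $1,585.4166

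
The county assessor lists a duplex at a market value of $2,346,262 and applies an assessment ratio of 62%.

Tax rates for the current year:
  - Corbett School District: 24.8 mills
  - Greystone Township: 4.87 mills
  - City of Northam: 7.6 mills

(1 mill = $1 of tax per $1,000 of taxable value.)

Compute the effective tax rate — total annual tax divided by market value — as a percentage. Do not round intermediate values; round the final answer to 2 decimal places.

Assessed value = $2,346,262 × 0.62 = $1,454,682.44
Corbett School District: $1,454,682.44 × 0.0248 = $36,076.124512
Greystone Township: $1,454,682.44 × 0.00487 = $7,084.3034828
City of Northam: $1,454,682.44 × 0.0076 = $11,055.586544
Total tax = $54,216.0145388
Effective rate = $54,216.0145388 ÷ $2,346,262 = 2.31% of market value

2.31%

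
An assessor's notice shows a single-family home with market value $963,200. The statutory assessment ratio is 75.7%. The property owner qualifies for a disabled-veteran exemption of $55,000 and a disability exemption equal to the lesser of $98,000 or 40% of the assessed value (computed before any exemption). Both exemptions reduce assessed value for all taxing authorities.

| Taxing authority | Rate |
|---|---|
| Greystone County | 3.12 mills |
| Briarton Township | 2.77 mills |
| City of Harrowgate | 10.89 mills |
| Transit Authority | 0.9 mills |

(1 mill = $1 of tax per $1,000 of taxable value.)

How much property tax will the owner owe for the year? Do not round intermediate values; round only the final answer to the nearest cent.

Assessed value = $963,200 × 0.757 = $729,142.4
Disability exemption = min($98,000, 40% × $729,142.4) = min($98,000, $291,656.96) = $98,000 (dollar cap binds)
Taxable value = $729,142.4 − $55,000 − $98,000 = $576,142.4
Greystone County: $576,142.4 × 0.00312 = $1,797.564288
Briarton Township: $576,142.4 × 0.00277 = $1,595.914448
City of Harrowgate: $576,142.4 × 0.01089 = $6,274.190736
Transit Authority: $576,142.4 × 0.0009 = $518.52816
Total = $10,186.197632

$10,186.20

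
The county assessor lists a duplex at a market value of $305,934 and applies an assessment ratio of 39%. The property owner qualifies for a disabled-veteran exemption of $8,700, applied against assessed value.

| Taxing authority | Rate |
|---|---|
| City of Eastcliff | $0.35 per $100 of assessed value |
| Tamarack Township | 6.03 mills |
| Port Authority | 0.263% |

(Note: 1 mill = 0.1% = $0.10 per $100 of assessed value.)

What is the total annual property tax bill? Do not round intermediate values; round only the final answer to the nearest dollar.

$1,345

Assessed value = $305,934 × 0.39 = $119,314.26
Taxable value = $119,314.26 − $8,700 = $110,614.26
City of Eastcliff: $110,614.26 × 0.0035 = $387.14991
Tamarack Township: $110,614.26 × 0.00603 = $667.0039878
Port Authority: $110,614.26 × 0.00263 = $290.9155038
Total = $1,345.0694016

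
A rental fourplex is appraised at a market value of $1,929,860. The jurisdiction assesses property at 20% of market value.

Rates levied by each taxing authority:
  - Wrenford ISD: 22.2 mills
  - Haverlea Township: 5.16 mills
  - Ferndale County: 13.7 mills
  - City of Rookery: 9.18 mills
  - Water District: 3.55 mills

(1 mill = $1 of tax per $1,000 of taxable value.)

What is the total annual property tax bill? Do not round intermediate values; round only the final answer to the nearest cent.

Assessed value = $1,929,860 × 0.2 = $385,972
Wrenford ISD: $385,972 × 0.0222 = $8,568.5784
Haverlea Township: $385,972 × 0.00516 = $1,991.61552
Ferndale County: $385,972 × 0.0137 = $5,287.8164
City of Rookery: $385,972 × 0.00918 = $3,543.22296
Water District: $385,972 × 0.00355 = $1,370.2006
Total = $8,568.5784 + $1,991.61552 + $5,287.8164 + $3,543.22296 + $1,370.2006 = $20,761.43388

$20,761.43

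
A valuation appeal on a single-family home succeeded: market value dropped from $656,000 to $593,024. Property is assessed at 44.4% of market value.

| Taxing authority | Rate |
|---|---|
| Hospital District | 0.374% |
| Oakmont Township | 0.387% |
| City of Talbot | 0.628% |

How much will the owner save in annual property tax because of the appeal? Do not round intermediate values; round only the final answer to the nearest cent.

Old assessed value = $656,000 × 0.444 = $291,264
New assessed value = $593,024 × 0.444 = $263,302.656
Combined rate = 0.00374 + 0.00387 + 0.00628 = 0.01389
Old tax = $291,264 × 0.01389 = $4,045.65696
New tax = $263,302.656 × 0.01389 = $3,657.27389184
Reduction = $4,045.65696 − $3,657.27389184 = $388.38306816

$388.38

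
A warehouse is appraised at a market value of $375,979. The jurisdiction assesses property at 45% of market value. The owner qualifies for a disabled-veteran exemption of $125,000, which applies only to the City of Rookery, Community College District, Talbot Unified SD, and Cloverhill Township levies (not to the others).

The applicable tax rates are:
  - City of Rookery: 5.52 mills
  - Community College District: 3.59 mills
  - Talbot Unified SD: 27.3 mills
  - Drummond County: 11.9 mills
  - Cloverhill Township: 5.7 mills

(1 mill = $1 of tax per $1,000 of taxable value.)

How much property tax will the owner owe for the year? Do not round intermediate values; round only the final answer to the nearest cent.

Assessed value = $375,979 × 0.45 = $169,190.55
City of Rookery: ($169,190.55 − $125,000) × 0.00552 = $44,190.55 × 0.00552 = $243.931836
Community College District: ($169,190.55 − $125,000) × 0.00359 = $44,190.55 × 0.00359 = $158.6440745
Talbot Unified SD: ($169,190.55 − $125,000) × 0.0273 = $44,190.55 × 0.0273 = $1,206.402015
Drummond County: $169,190.55 × 0.0119 = $2,013.367545
Cloverhill Township: ($169,190.55 − $125,000) × 0.0057 = $44,190.55 × 0.0057 = $251.886135
Total = $3,874.2316055

$3,874.23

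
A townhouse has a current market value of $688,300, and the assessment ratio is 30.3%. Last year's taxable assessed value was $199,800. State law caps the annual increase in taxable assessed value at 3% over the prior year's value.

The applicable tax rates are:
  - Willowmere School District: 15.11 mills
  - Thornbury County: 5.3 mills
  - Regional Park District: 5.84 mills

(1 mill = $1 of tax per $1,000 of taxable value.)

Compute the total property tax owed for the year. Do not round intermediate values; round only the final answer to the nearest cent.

$5,402.09

Uncapped assessed value = $688,300 × 0.303 = $208,554.9
Cap limit = $199,800 × 1.03 = $205,794
Taxable assessed value = min($208,554.9, $205,794) = $205,794 (cap binds)
Willowmere School District: $205,794 × 0.01511 = $3,109.54734
Thornbury County: $205,794 × 0.0053 = $1,090.7082
Regional Park District: $205,794 × 0.00584 = $1,201.83696
Total = $5,402.0925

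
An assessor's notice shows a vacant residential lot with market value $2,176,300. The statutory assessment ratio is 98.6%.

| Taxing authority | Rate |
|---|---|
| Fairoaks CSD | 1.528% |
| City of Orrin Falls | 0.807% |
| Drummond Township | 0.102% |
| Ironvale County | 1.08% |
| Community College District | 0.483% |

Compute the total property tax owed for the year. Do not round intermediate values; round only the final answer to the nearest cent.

Assessed value = $2,176,300 × 0.986 = $2,145,831.8
Fairoaks CSD: $2,145,831.8 × 0.01528 = $32,788.309904
City of Orrin Falls: $2,145,831.8 × 0.00807 = $17,316.862626
Drummond Township: $2,145,831.8 × 0.00102 = $2,188.748436
Ironvale County: $2,145,831.8 × 0.0108 = $23,174.98344
Community College District: $2,145,831.8 × 0.00483 = $10,364.367594
Total = $32,788.309904 + $17,316.862626 + $2,188.748436 + $23,174.98344 + $10,364.367594 = $85,833.272

$85,833.27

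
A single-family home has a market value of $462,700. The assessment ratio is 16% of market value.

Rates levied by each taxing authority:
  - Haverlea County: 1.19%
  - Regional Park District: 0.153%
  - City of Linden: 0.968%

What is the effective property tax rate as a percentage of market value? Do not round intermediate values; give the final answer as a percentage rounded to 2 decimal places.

Assessed value = $462,700 × 0.16 = $74,032
Haverlea County: $74,032 × 0.0119 = $880.9808
Regional Park District: $74,032 × 0.00153 = $113.26896
City of Linden: $74,032 × 0.00968 = $716.62976
Total tax = $1,710.87952
Effective rate = $1,710.87952 ÷ $462,700 = 0.37% of market value

0.37%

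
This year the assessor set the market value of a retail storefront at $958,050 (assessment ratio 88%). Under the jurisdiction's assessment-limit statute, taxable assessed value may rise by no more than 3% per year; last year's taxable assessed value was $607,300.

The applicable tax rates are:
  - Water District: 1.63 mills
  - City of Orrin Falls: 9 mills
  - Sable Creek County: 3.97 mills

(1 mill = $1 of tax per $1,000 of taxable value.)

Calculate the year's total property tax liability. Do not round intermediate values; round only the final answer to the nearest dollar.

$9,133

Uncapped assessed value = $958,050 × 0.88 = $843,084
Cap limit = $607,300 × 1.03 = $625,519
Taxable assessed value = min($843,084, $625,519) = $625,519 (cap binds)
Water District: $625,519 × 0.00163 = $1,019.59597
City of Orrin Falls: $625,519 × 0.009 = $5,629.671
Sable Creek County: $625,519 × 0.00397 = $2,483.31043
Total = $9,132.5774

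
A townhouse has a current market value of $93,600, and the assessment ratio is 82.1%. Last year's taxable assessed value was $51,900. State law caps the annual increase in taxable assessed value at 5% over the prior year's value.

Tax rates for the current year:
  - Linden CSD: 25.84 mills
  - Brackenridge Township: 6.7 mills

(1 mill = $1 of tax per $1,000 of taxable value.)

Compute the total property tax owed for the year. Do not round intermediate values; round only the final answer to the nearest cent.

$1,773.27

Uncapped assessed value = $93,600 × 0.821 = $76,845.6
Cap limit = $51,900 × 1.05 = $54,495
Taxable assessed value = min($76,845.6, $54,495) = $54,495 (cap binds)
Linden CSD: $54,495 × 0.02584 = $1,408.1508
Brackenridge Township: $54,495 × 0.0067 = $365.1165
Total = $1,773.2673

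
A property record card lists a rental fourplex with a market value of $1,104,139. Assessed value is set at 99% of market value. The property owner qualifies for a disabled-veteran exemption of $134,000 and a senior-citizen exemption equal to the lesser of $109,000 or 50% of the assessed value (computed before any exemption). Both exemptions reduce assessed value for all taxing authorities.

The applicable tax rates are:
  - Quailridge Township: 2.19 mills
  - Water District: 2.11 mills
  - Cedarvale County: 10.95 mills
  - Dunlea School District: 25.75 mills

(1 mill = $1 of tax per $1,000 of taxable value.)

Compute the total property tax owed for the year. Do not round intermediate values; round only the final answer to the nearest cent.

Assessed value = $1,104,139 × 0.99 = $1,093,097.61
Senior-citizen exemption = min($109,000, 50% × $1,093,097.61) = min($109,000, $546,548.805) = $109,000 (dollar cap binds)
Taxable value = $1,093,097.61 − $134,000 − $109,000 = $850,097.61
Quailridge Township: $850,097.61 × 0.00219 = $1,861.7137659
Water District: $850,097.61 × 0.00211 = $1,793.7059571
Cedarvale County: $850,097.61 × 0.01095 = $9,308.5688295
Dunlea School District: $850,097.61 × 0.02575 = $21,890.0134575
Total = $34,854.00201

$34,854.00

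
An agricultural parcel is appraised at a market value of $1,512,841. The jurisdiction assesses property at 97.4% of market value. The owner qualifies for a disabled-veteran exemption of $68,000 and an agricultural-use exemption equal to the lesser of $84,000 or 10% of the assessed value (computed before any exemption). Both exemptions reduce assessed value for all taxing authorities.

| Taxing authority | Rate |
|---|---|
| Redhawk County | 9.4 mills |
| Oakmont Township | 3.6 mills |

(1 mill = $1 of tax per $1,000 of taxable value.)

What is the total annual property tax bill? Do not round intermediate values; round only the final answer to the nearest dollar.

$17,180

Assessed value = $1,512,841 × 0.974 = $1,473,507.134
Agricultural-use exemption = min($84,000, 10% × $1,473,507.134) = min($84,000, $147,350.7134) = $84,000 (dollar cap binds)
Taxable value = $1,473,507.134 − $68,000 − $84,000 = $1,321,507.134
Redhawk County: $1,321,507.134 × 0.0094 = $12,422.1670596
Oakmont Township: $1,321,507.134 × 0.0036 = $4,757.4256824
Total = $17,179.592742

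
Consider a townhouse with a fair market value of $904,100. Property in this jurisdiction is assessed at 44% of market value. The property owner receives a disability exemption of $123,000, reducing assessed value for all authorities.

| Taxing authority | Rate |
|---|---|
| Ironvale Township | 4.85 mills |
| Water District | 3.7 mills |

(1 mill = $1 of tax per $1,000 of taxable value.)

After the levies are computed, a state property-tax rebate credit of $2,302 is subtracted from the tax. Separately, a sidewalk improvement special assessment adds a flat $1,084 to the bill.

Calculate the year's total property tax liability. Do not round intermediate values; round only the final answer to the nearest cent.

Assessed value = $904,100 × 0.44 = $397,804
Taxable value = $397,804 − $123,000 = $274,804
Ironvale Township: $274,804 × 0.00485 = $1,332.7994
Water District: $274,804 × 0.0037 = $1,016.7748
Levies subtotal = $2,349.5742
After credit = $2,349.5742 − $2,302 = $47.5742
Total = $47.5742 + $1,084 = $1,131.5742

$1,131.57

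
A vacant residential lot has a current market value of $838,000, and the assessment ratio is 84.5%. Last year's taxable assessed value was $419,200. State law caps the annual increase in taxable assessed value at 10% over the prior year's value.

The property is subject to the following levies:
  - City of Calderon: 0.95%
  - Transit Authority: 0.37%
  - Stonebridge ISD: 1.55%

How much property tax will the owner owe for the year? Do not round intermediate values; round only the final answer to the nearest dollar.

$13,234

Uncapped assessed value = $838,000 × 0.845 = $708,110
Cap limit = $419,200 × 1.1 = $461,120
Taxable assessed value = min($708,110, $461,120) = $461,120 (cap binds)
City of Calderon: $461,120 × 0.0095 = $4,380.64
Transit Authority: $461,120 × 0.0037 = $1,706.144
Stonebridge ISD: $461,120 × 0.0155 = $7,147.36
Total = $13,234.144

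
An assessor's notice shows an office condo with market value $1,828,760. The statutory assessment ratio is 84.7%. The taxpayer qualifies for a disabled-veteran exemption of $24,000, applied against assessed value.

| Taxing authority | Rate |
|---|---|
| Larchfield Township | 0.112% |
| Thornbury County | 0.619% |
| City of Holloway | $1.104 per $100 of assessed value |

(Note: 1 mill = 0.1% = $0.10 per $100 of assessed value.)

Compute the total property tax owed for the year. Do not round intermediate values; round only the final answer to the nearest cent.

$27,983.01

Assessed value = $1,828,760 × 0.847 = $1,548,959.72
Taxable value = $1,548,959.72 − $24,000 = $1,524,959.72
Larchfield Township: $1,524,959.72 × 0.00112 = $1,707.9548864
Thornbury County: $1,524,959.72 × 0.00619 = $9,439.5006668
City of Holloway: $1,524,959.72 × 0.01104 = $16,835.5553088
Total = $27,983.010862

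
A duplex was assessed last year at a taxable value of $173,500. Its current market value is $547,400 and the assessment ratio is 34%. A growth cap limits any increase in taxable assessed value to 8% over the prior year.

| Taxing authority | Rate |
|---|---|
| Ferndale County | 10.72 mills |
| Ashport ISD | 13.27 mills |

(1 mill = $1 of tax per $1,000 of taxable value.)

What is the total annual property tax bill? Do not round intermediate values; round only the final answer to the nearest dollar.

Uncapped assessed value = $547,400 × 0.34 = $186,116
Cap limit = $173,500 × 1.08 = $187,380
Taxable assessed value = min($186,116, $187,380) = $186,116 (cap does not bind)
Ferndale County: $186,116 × 0.01072 = $1,995.16352
Ashport ISD: $186,116 × 0.01327 = $2,469.75932
Total = $4,464.92284

$4,465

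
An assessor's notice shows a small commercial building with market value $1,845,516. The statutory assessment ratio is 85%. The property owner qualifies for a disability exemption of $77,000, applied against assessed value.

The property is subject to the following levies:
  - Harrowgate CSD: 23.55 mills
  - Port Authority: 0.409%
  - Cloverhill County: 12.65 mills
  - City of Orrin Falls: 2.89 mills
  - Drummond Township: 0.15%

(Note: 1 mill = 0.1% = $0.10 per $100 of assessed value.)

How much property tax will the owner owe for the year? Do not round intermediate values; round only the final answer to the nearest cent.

Assessed value = $1,845,516 × 0.85 = $1,568,688.6
Taxable value = $1,568,688.6 − $77,000 = $1,491,688.6
Harrowgate CSD: $1,491,688.6 × 0.02355 = $35,129.26653
Port Authority: $1,491,688.6 × 0.00409 = $6,101.006374
Cloverhill County: $1,491,688.6 × 0.01265 = $18,869.86079
City of Orrin Falls: $1,491,688.6 × 0.00289 = $4,310.980054
Drummond Township: $1,491,688.6 × 0.0015 = $2,237.5329
Total = $66,648.646648

$66,648.65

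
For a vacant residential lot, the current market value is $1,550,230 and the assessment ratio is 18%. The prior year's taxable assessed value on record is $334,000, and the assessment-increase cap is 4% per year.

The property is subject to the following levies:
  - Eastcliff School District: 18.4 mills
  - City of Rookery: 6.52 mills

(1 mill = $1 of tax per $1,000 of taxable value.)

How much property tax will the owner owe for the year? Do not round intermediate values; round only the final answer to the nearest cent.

Uncapped assessed value = $1,550,230 × 0.18 = $279,041.4
Cap limit = $334,000 × 1.04 = $347,360
Taxable assessed value = min($279,041.4, $347,360) = $279,041.4 (cap does not bind)
Eastcliff School District: $279,041.4 × 0.0184 = $5,134.36176
City of Rookery: $279,041.4 × 0.00652 = $1,819.349928
Total = $6,953.711688

$6,953.71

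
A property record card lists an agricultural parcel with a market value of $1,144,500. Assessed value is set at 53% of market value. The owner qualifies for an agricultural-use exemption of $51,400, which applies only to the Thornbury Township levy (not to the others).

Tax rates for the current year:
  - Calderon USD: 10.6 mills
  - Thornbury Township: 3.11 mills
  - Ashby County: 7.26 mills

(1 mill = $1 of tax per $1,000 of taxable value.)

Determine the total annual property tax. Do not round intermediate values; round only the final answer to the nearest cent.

Assessed value = $1,144,500 × 0.53 = $606,585
Calderon USD: $606,585 × 0.0106 = $6,429.801
Thornbury Township: ($606,585 − $51,400) × 0.00311 = $555,185 × 0.00311 = $1,726.62535
Ashby County: $606,585 × 0.00726 = $4,403.8071
Total = $12,560.23345

$12,560.23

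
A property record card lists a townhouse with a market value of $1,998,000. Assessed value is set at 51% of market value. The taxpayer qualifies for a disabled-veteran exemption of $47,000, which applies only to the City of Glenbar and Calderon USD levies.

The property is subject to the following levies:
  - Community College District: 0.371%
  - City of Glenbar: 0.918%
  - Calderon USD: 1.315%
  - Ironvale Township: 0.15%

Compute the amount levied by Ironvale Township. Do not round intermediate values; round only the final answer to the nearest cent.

Assessed value = $1,998,000 × 0.51 = $1,018,980
Ironvale Township taxable value = $1,018,980 (exemption does not apply)
Ironvale Township levy = $1,018,980 × 0.0015 = $1,528.47

$1,528.47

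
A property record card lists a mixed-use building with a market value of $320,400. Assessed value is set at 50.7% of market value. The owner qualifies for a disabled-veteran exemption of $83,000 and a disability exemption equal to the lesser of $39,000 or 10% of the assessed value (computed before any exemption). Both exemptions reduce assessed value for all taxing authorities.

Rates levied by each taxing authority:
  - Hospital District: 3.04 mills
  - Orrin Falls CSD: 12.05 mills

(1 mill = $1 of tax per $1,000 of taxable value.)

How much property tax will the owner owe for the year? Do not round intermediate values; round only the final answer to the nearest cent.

Assessed value = $320,400 × 0.507 = $162,442.8
Disability exemption = min($39,000, 10% × $162,442.8) = min($39,000, $16,244.28) = $16,244.28 (percentage binds)
Taxable value = $162,442.8 − $83,000 − $16,244.28 = $63,198.52
Hospital District: $63,198.52 × 0.00304 = $192.1235008
Orrin Falls CSD: $63,198.52 × 0.01205 = $761.542166
Total = $953.6656668

$953.67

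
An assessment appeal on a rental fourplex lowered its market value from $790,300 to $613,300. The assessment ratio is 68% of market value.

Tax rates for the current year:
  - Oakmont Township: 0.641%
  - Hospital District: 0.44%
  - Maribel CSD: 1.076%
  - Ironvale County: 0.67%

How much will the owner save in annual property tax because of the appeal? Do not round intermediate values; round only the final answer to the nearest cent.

$3,402.58

Old assessed value = $790,300 × 0.68 = $537,404
New assessed value = $613,300 × 0.68 = $417,044
Combined rate = 0.00641 + 0.0044 + 0.01076 + 0.0067 = 0.02827
Old tax = $537,404 × 0.02827 = $15,192.41108
New tax = $417,044 × 0.02827 = $11,789.83388
Reduction = $15,192.41108 − $11,789.83388 = $3,402.5772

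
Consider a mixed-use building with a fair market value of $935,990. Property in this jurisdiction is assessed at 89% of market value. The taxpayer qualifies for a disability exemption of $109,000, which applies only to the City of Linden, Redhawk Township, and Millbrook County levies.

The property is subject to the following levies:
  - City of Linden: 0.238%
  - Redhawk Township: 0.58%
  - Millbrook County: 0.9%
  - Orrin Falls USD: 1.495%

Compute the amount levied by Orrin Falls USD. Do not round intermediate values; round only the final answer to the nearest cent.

Assessed value = $935,990 × 0.89 = $833,031.1
Orrin Falls USD taxable value = $833,031.1 (exemption does not apply)
Orrin Falls USD levy = $833,031.1 × 0.01495 = $12,453.814945

$12,453.81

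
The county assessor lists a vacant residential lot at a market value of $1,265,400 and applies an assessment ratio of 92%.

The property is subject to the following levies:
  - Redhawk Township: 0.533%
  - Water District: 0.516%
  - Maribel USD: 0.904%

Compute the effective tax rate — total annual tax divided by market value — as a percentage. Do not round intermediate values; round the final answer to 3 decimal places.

Assessed value = $1,265,400 × 0.92 = $1,164,168
Redhawk Township: $1,164,168 × 0.00533 = $6,205.01544
Water District: $1,164,168 × 0.00516 = $6,007.10688
Maribel USD: $1,164,168 × 0.00904 = $10,524.07872
Total tax = $22,736.20104
Effective rate = $22,736.20104 ÷ $1,265,400 = 1.797% of market value

1.797%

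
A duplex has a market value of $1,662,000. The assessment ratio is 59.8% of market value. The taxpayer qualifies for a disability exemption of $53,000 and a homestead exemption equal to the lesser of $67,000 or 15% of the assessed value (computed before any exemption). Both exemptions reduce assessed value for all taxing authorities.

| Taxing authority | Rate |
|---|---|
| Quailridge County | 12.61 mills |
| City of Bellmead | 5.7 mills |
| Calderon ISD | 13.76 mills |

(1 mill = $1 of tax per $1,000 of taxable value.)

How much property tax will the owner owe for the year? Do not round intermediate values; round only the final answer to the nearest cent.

$28,025.20

Assessed value = $1,662,000 × 0.598 = $993,876
Homestead exemption = min($67,000, 15% × $993,876) = min($67,000, $149,081.4) = $67,000 (dollar cap binds)
Taxable value = $993,876 − $53,000 − $67,000 = $873,876
Quailridge County: $873,876 × 0.01261 = $11,019.57636
City of Bellmead: $873,876 × 0.0057 = $4,981.0932
Calderon ISD: $873,876 × 0.01376 = $12,024.53376
Total = $28,025.20332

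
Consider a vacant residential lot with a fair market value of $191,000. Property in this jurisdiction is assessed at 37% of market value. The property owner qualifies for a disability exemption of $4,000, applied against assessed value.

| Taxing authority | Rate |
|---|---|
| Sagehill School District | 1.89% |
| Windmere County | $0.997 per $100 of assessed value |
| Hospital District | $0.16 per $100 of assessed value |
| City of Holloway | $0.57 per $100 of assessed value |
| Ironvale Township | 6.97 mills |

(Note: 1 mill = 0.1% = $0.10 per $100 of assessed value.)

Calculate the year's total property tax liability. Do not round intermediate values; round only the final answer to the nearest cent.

Assessed value = $191,000 × 0.37 = $70,670
Taxable value = $70,670 − $4,000 = $66,670
Sagehill School District: $66,670 × 0.0189 = $1,260.063
Windmere County: $66,670 × 0.00997 = $664.6999
Hospital District: $66,670 × 0.0016 = $106.672
City of Holloway: $66,670 × 0.0057 = $380.019
Ironvale Township: $66,670 × 0.00697 = $464.6899
Total = $2,876.1438

$2,876.14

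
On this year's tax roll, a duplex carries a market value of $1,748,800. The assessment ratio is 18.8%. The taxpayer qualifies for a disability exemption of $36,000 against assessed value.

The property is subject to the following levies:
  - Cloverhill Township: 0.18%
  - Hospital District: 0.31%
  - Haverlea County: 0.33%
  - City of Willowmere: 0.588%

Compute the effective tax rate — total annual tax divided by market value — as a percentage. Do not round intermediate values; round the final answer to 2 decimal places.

0.24%

Assessed value = $1,748,800 × 0.188 = $328,774.4
Taxable value = $328,774.4 − $36,000 = $292,774.4
Cloverhill Township: $292,774.4 × 0.0018 = $526.99392
Hospital District: $292,774.4 × 0.0031 = $907.60064
Haverlea County: $292,774.4 × 0.0033 = $966.15552
City of Willowmere: $292,774.4 × 0.00588 = $1,721.513472
Total tax = $4,122.263552
Effective rate = $4,122.263552 ÷ $1,748,800 = 0.24% of market value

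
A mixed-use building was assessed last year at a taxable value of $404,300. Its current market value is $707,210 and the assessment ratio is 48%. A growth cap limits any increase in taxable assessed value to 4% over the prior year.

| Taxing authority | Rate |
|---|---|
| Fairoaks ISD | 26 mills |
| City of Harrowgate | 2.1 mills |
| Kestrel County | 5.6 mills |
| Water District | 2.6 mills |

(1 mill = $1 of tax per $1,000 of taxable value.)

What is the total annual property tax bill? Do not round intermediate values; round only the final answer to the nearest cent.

$12,322.43

Uncapped assessed value = $707,210 × 0.48 = $339,460.8
Cap limit = $404,300 × 1.04 = $420,472
Taxable assessed value = min($339,460.8, $420,472) = $339,460.8 (cap does not bind)
Fairoaks ISD: $339,460.8 × 0.026 = $8,825.9808
City of Harrowgate: $339,460.8 × 0.0021 = $712.86768
Kestrel County: $339,460.8 × 0.0056 = $1,900.98048
Water District: $339,460.8 × 0.0026 = $882.59808
Total = $12,322.42704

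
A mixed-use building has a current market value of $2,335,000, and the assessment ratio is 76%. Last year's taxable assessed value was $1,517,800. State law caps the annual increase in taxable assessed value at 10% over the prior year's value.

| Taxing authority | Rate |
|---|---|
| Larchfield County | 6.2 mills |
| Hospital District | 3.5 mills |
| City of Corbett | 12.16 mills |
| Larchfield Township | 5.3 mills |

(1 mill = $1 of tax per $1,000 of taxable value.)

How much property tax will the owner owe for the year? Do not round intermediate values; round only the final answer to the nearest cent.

Uncapped assessed value = $2,335,000 × 0.76 = $1,774,600
Cap limit = $1,517,800 × 1.1 = $1,669,580
Taxable assessed value = min($1,774,600, $1,669,580) = $1,669,580 (cap binds)
Larchfield County: $1,669,580 × 0.0062 = $10,351.396
Hospital District: $1,669,580 × 0.0035 = $5,843.53
City of Corbett: $1,669,580 × 0.01216 = $20,302.0928
Larchfield Township: $1,669,580 × 0.0053 = $8,848.774
Total = $45,345.7928

$45,345.79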